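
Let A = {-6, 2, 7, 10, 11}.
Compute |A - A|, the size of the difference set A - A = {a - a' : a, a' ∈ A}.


A - A = {a - a' : a, a' ∈ A}; |A| = 5.
Bounds: 2|A|-1 ≤ |A - A| ≤ |A|² - |A| + 1, i.e. 9 ≤ |A - A| ≤ 21.
Note: 0 ∈ A - A always (from a - a). The set is symmetric: if d ∈ A - A then -d ∈ A - A.
Enumerate nonzero differences d = a - a' with a > a' (then include -d):
Positive differences: {1, 3, 4, 5, 8, 9, 13, 16, 17}
Full difference set: {0} ∪ (positive diffs) ∪ (negative diffs).
|A - A| = 1 + 2·9 = 19 (matches direct enumeration: 19).

|A - A| = 19


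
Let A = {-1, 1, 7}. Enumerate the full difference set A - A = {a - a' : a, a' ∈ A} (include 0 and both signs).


A - A = {a - a' : a, a' ∈ A}.
Compute a - a' for each ordered pair (a, a'):
a = -1: -1--1=0, -1-1=-2, -1-7=-8
a = 1: 1--1=2, 1-1=0, 1-7=-6
a = 7: 7--1=8, 7-1=6, 7-7=0
Collecting distinct values (and noting 0 appears from a-a):
A - A = {-8, -6, -2, 0, 2, 6, 8}
|A - A| = 7

A - A = {-8, -6, -2, 0, 2, 6, 8}


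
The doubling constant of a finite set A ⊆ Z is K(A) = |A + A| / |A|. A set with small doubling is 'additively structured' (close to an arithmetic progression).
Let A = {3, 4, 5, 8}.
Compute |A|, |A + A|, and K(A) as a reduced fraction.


|A| = 4.
Compute A + A by enumerating all 16 pairs.
A + A = {6, 7, 8, 9, 10, 11, 12, 13, 16}, so |A + A| = 9.
K = |A + A| / |A| = 9/4 (already in lowest terms) ≈ 2.2500.
Reference: AP of size 4 gives K = 7/4 ≈ 1.7500; a fully generic set of size 4 gives K ≈ 2.5000.

|A| = 4, |A + A| = 9, K = 9/4.


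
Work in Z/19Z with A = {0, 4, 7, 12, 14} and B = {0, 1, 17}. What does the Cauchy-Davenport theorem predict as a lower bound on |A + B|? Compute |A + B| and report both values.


Cauchy-Davenport: |A + B| ≥ min(p, |A| + |B| - 1) for A, B nonempty in Z/pZ.
|A| = 5, |B| = 3, p = 19.
CD lower bound = min(19, 5 + 3 - 1) = min(19, 7) = 7.
Compute A + B mod 19 directly:
a = 0: 0+0=0, 0+1=1, 0+17=17
a = 4: 4+0=4, 4+1=5, 4+17=2
a = 7: 7+0=7, 7+1=8, 7+17=5
a = 12: 12+0=12, 12+1=13, 12+17=10
a = 14: 14+0=14, 14+1=15, 14+17=12
A + B = {0, 1, 2, 4, 5, 7, 8, 10, 12, 13, 14, 15, 17}, so |A + B| = 13.
Verify: 13 ≥ 7? Yes ✓.

CD lower bound = 7, actual |A + B| = 13.


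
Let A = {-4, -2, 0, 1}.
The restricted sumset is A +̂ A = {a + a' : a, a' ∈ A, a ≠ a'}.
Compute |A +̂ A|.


Restricted sumset: A +̂ A = {a + a' : a ∈ A, a' ∈ A, a ≠ a'}.
Equivalently, take A + A and drop any sum 2a that is achievable ONLY as a + a for a ∈ A (i.e. sums representable only with equal summands).
Enumerate pairs (a, a') with a < a' (symmetric, so each unordered pair gives one sum; this covers all a ≠ a'):
  -4 + -2 = -6
  -4 + 0 = -4
  -4 + 1 = -3
  -2 + 0 = -2
  -2 + 1 = -1
  0 + 1 = 1
Collected distinct sums: {-6, -4, -3, -2, -1, 1}
|A +̂ A| = 6
(Reference bound: |A +̂ A| ≥ 2|A| - 3 for |A| ≥ 2, with |A| = 4 giving ≥ 5.)

|A +̂ A| = 6


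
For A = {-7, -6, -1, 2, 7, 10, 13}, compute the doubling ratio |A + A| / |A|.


|A| = 7.
Compute A + A by enumerating all 49 pairs.
A + A = {-14, -13, -12, -8, -7, -5, -4, -2, 0, 1, 3, 4, 6, 7, 9, 12, 14, 15, 17, 20, 23, 26}, so |A + A| = 22.
K = |A + A| / |A| = 22/7 (already in lowest terms) ≈ 3.1429.
Reference: AP of size 7 gives K = 13/7 ≈ 1.8571; a fully generic set of size 7 gives K ≈ 4.0000.

|A| = 7, |A + A| = 22, K = 22/7.


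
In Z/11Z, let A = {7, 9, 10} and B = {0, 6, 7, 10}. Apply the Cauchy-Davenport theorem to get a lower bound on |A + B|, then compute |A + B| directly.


Cauchy-Davenport: |A + B| ≥ min(p, |A| + |B| - 1) for A, B nonempty in Z/pZ.
|A| = 3, |B| = 4, p = 11.
CD lower bound = min(11, 3 + 4 - 1) = min(11, 6) = 6.
Compute A + B mod 11 directly:
a = 7: 7+0=7, 7+6=2, 7+7=3, 7+10=6
a = 9: 9+0=9, 9+6=4, 9+7=5, 9+10=8
a = 10: 10+0=10, 10+6=5, 10+7=6, 10+10=9
A + B = {2, 3, 4, 5, 6, 7, 8, 9, 10}, so |A + B| = 9.
Verify: 9 ≥ 6? Yes ✓.

CD lower bound = 6, actual |A + B| = 9.


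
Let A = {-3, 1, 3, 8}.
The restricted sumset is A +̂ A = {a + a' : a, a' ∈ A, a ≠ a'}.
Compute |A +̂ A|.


Restricted sumset: A +̂ A = {a + a' : a ∈ A, a' ∈ A, a ≠ a'}.
Equivalently, take A + A and drop any sum 2a that is achievable ONLY as a + a for a ∈ A (i.e. sums representable only with equal summands).
Enumerate pairs (a, a') with a < a' (symmetric, so each unordered pair gives one sum; this covers all a ≠ a'):
  -3 + 1 = -2
  -3 + 3 = 0
  -3 + 8 = 5
  1 + 3 = 4
  1 + 8 = 9
  3 + 8 = 11
Collected distinct sums: {-2, 0, 4, 5, 9, 11}
|A +̂ A| = 6
(Reference bound: |A +̂ A| ≥ 2|A| - 3 for |A| ≥ 2, with |A| = 4 giving ≥ 5.)

|A +̂ A| = 6


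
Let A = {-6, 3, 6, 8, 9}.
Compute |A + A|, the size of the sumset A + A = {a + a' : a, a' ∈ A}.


A + A = {a + a' : a, a' ∈ A}; |A| = 5.
General bounds: 2|A| - 1 ≤ |A + A| ≤ |A|(|A|+1)/2, i.e. 9 ≤ |A + A| ≤ 15.
Lower bound 2|A|-1 is attained iff A is an arithmetic progression.
Enumerate sums a + a' for a ≤ a' (symmetric, so this suffices):
a = -6: -6+-6=-12, -6+3=-3, -6+6=0, -6+8=2, -6+9=3
a = 3: 3+3=6, 3+6=9, 3+8=11, 3+9=12
a = 6: 6+6=12, 6+8=14, 6+9=15
a = 8: 8+8=16, 8+9=17
a = 9: 9+9=18
Distinct sums: {-12, -3, 0, 2, 3, 6, 9, 11, 12, 14, 15, 16, 17, 18}
|A + A| = 14

|A + A| = 14


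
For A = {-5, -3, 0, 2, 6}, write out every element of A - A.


A - A = {a - a' : a, a' ∈ A}.
Compute a - a' for each ordered pair (a, a'):
a = -5: -5--5=0, -5--3=-2, -5-0=-5, -5-2=-7, -5-6=-11
a = -3: -3--5=2, -3--3=0, -3-0=-3, -3-2=-5, -3-6=-9
a = 0: 0--5=5, 0--3=3, 0-0=0, 0-2=-2, 0-6=-6
a = 2: 2--5=7, 2--3=5, 2-0=2, 2-2=0, 2-6=-4
a = 6: 6--5=11, 6--3=9, 6-0=6, 6-2=4, 6-6=0
Collecting distinct values (and noting 0 appears from a-a):
A - A = {-11, -9, -7, -6, -5, -4, -3, -2, 0, 2, 3, 4, 5, 6, 7, 9, 11}
|A - A| = 17

A - A = {-11, -9, -7, -6, -5, -4, -3, -2, 0, 2, 3, 4, 5, 6, 7, 9, 11}


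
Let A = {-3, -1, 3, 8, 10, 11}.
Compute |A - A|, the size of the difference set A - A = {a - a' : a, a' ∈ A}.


A - A = {a - a' : a, a' ∈ A}; |A| = 6.
Bounds: 2|A|-1 ≤ |A - A| ≤ |A|² - |A| + 1, i.e. 11 ≤ |A - A| ≤ 31.
Note: 0 ∈ A - A always (from a - a). The set is symmetric: if d ∈ A - A then -d ∈ A - A.
Enumerate nonzero differences d = a - a' with a > a' (then include -d):
Positive differences: {1, 2, 3, 4, 5, 6, 7, 8, 9, 11, 12, 13, 14}
Full difference set: {0} ∪ (positive diffs) ∪ (negative diffs).
|A - A| = 1 + 2·13 = 27 (matches direct enumeration: 27).

|A - A| = 27


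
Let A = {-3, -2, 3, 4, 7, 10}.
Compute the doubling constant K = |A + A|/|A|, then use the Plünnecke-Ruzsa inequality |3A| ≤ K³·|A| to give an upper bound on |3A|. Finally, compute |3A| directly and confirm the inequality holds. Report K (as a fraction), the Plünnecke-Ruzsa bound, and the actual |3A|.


|A| = 6.
Step 1: Compute A + A by enumerating all 36 pairs.
A + A = {-6, -5, -4, 0, 1, 2, 4, 5, 6, 7, 8, 10, 11, 13, 14, 17, 20}, so |A + A| = 17.
Step 2: Doubling constant K = |A + A|/|A| = 17/6 = 17/6 ≈ 2.8333.
Step 3: Plünnecke-Ruzsa gives |3A| ≤ K³·|A| = (2.8333)³ · 6 ≈ 136.4722.
Step 4: Compute 3A = A + A + A directly by enumerating all triples (a,b,c) ∈ A³; |3A| = 32.
Step 5: Check 32 ≤ 136.4722? Yes ✓.

K = 17/6, Plünnecke-Ruzsa bound K³|A| ≈ 136.4722, |3A| = 32, inequality holds.


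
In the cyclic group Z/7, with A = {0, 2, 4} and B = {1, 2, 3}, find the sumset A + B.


Work in Z/7Z: reduce every sum a + b modulo 7.
Enumerate all 9 pairs:
a = 0: 0+1=1, 0+2=2, 0+3=3
a = 2: 2+1=3, 2+2=4, 2+3=5
a = 4: 4+1=5, 4+2=6, 4+3=0
Distinct residues collected: {0, 1, 2, 3, 4, 5, 6}
|A + B| = 7 (out of 7 total residues).

A + B = {0, 1, 2, 3, 4, 5, 6}


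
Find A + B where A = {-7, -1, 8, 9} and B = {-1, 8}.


A + B = {a + b : a ∈ A, b ∈ B}.
Enumerate all |A|·|B| = 4·2 = 8 pairs (a, b) and collect distinct sums.
a = -7: -7+-1=-8, -7+8=1
a = -1: -1+-1=-2, -1+8=7
a = 8: 8+-1=7, 8+8=16
a = 9: 9+-1=8, 9+8=17
Collecting distinct sums: A + B = {-8, -2, 1, 7, 8, 16, 17}
|A + B| = 7

A + B = {-8, -2, 1, 7, 8, 16, 17}


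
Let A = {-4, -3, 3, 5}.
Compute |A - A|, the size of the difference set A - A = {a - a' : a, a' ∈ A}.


A - A = {a - a' : a, a' ∈ A}; |A| = 4.
Bounds: 2|A|-1 ≤ |A - A| ≤ |A|² - |A| + 1, i.e. 7 ≤ |A - A| ≤ 13.
Note: 0 ∈ A - A always (from a - a). The set is symmetric: if d ∈ A - A then -d ∈ A - A.
Enumerate nonzero differences d = a - a' with a > a' (then include -d):
Positive differences: {1, 2, 6, 7, 8, 9}
Full difference set: {0} ∪ (positive diffs) ∪ (negative diffs).
|A - A| = 1 + 2·6 = 13 (matches direct enumeration: 13).

|A - A| = 13


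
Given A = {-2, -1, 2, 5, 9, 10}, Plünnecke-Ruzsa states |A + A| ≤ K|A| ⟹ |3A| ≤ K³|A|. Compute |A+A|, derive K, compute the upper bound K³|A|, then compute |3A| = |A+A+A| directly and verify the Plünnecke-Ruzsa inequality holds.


|A| = 6.
Step 1: Compute A + A by enumerating all 36 pairs.
A + A = {-4, -3, -2, 0, 1, 3, 4, 7, 8, 9, 10, 11, 12, 14, 15, 18, 19, 20}, so |A + A| = 18.
Step 2: Doubling constant K = |A + A|/|A| = 18/6 = 18/6 ≈ 3.0000.
Step 3: Plünnecke-Ruzsa gives |3A| ≤ K³·|A| = (3.0000)³ · 6 ≈ 162.0000.
Step 4: Compute 3A = A + A + A directly by enumerating all triples (a,b,c) ∈ A³; |3A| = 35.
Step 5: Check 35 ≤ 162.0000? Yes ✓.

K = 18/6, Plünnecke-Ruzsa bound K³|A| ≈ 162.0000, |3A| = 35, inequality holds.


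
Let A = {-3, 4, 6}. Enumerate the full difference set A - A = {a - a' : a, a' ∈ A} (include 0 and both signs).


A - A = {a - a' : a, a' ∈ A}.
Compute a - a' for each ordered pair (a, a'):
a = -3: -3--3=0, -3-4=-7, -3-6=-9
a = 4: 4--3=7, 4-4=0, 4-6=-2
a = 6: 6--3=9, 6-4=2, 6-6=0
Collecting distinct values (and noting 0 appears from a-a):
A - A = {-9, -7, -2, 0, 2, 7, 9}
|A - A| = 7

A - A = {-9, -7, -2, 0, 2, 7, 9}


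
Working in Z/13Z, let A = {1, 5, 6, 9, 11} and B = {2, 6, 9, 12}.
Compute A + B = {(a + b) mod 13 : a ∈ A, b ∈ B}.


Work in Z/13Z: reduce every sum a + b modulo 13.
Enumerate all 20 pairs:
a = 1: 1+2=3, 1+6=7, 1+9=10, 1+12=0
a = 5: 5+2=7, 5+6=11, 5+9=1, 5+12=4
a = 6: 6+2=8, 6+6=12, 6+9=2, 6+12=5
a = 9: 9+2=11, 9+6=2, 9+9=5, 9+12=8
a = 11: 11+2=0, 11+6=4, 11+9=7, 11+12=10
Distinct residues collected: {0, 1, 2, 3, 4, 5, 7, 8, 10, 11, 12}
|A + B| = 11 (out of 13 total residues).

A + B = {0, 1, 2, 3, 4, 5, 7, 8, 10, 11, 12}


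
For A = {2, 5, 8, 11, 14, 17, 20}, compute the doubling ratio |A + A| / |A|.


|A| = 7.
Compute A + A by enumerating all 49 pairs.
A + A = {4, 7, 10, 13, 16, 19, 22, 25, 28, 31, 34, 37, 40}, so |A + A| = 13.
K = |A + A| / |A| = 13/7 (already in lowest terms) ≈ 1.8571.
Reference: AP of size 7 gives K = 13/7 ≈ 1.8571; a fully generic set of size 7 gives K ≈ 4.0000.

|A| = 7, |A + A| = 13, K = 13/7.


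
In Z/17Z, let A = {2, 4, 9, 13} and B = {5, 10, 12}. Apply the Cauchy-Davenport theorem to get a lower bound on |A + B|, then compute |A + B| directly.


Cauchy-Davenport: |A + B| ≥ min(p, |A| + |B| - 1) for A, B nonempty in Z/pZ.
|A| = 4, |B| = 3, p = 17.
CD lower bound = min(17, 4 + 3 - 1) = min(17, 6) = 6.
Compute A + B mod 17 directly:
a = 2: 2+5=7, 2+10=12, 2+12=14
a = 4: 4+5=9, 4+10=14, 4+12=16
a = 9: 9+5=14, 9+10=2, 9+12=4
a = 13: 13+5=1, 13+10=6, 13+12=8
A + B = {1, 2, 4, 6, 7, 8, 9, 12, 14, 16}, so |A + B| = 10.
Verify: 10 ≥ 6? Yes ✓.

CD lower bound = 6, actual |A + B| = 10.


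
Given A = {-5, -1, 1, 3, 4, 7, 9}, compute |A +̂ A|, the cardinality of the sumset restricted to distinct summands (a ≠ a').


Restricted sumset: A +̂ A = {a + a' : a ∈ A, a' ∈ A, a ≠ a'}.
Equivalently, take A + A and drop any sum 2a that is achievable ONLY as a + a for a ∈ A (i.e. sums representable only with equal summands).
Enumerate pairs (a, a') with a < a' (symmetric, so each unordered pair gives one sum; this covers all a ≠ a'):
  -5 + -1 = -6
  -5 + 1 = -4
  -5 + 3 = -2
  -5 + 4 = -1
  -5 + 7 = 2
  -5 + 9 = 4
  -1 + 1 = 0
  -1 + 3 = 2
  -1 + 4 = 3
  -1 + 7 = 6
  -1 + 9 = 8
  1 + 3 = 4
  1 + 4 = 5
  1 + 7 = 8
  1 + 9 = 10
  3 + 4 = 7
  3 + 7 = 10
  3 + 9 = 12
  4 + 7 = 11
  4 + 9 = 13
  7 + 9 = 16
Collected distinct sums: {-6, -4, -2, -1, 0, 2, 3, 4, 5, 6, 7, 8, 10, 11, 12, 13, 16}
|A +̂ A| = 17
(Reference bound: |A +̂ A| ≥ 2|A| - 3 for |A| ≥ 2, with |A| = 7 giving ≥ 11.)

|A +̂ A| = 17


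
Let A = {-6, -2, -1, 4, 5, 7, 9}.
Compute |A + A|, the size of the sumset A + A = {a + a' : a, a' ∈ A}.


A + A = {a + a' : a, a' ∈ A}; |A| = 7.
General bounds: 2|A| - 1 ≤ |A + A| ≤ |A|(|A|+1)/2, i.e. 13 ≤ |A + A| ≤ 28.
Lower bound 2|A|-1 is attained iff A is an arithmetic progression.
Enumerate sums a + a' for a ≤ a' (symmetric, so this suffices):
a = -6: -6+-6=-12, -6+-2=-8, -6+-1=-7, -6+4=-2, -6+5=-1, -6+7=1, -6+9=3
a = -2: -2+-2=-4, -2+-1=-3, -2+4=2, -2+5=3, -2+7=5, -2+9=7
a = -1: -1+-1=-2, -1+4=3, -1+5=4, -1+7=6, -1+9=8
a = 4: 4+4=8, 4+5=9, 4+7=11, 4+9=13
a = 5: 5+5=10, 5+7=12, 5+9=14
a = 7: 7+7=14, 7+9=16
a = 9: 9+9=18
Distinct sums: {-12, -8, -7, -4, -3, -2, -1, 1, 2, 3, 4, 5, 6, 7, 8, 9, 10, 11, 12, 13, 14, 16, 18}
|A + A| = 23

|A + A| = 23


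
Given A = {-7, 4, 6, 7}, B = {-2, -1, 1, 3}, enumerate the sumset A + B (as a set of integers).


A + B = {a + b : a ∈ A, b ∈ B}.
Enumerate all |A|·|B| = 4·4 = 16 pairs (a, b) and collect distinct sums.
a = -7: -7+-2=-9, -7+-1=-8, -7+1=-6, -7+3=-4
a = 4: 4+-2=2, 4+-1=3, 4+1=5, 4+3=7
a = 6: 6+-2=4, 6+-1=5, 6+1=7, 6+3=9
a = 7: 7+-2=5, 7+-1=6, 7+1=8, 7+3=10
Collecting distinct sums: A + B = {-9, -8, -6, -4, 2, 3, 4, 5, 6, 7, 8, 9, 10}
|A + B| = 13

A + B = {-9, -8, -6, -4, 2, 3, 4, 5, 6, 7, 8, 9, 10}


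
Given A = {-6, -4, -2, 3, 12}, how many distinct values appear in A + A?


A + A = {a + a' : a, a' ∈ A}; |A| = 5.
General bounds: 2|A| - 1 ≤ |A + A| ≤ |A|(|A|+1)/2, i.e. 9 ≤ |A + A| ≤ 15.
Lower bound 2|A|-1 is attained iff A is an arithmetic progression.
Enumerate sums a + a' for a ≤ a' (symmetric, so this suffices):
a = -6: -6+-6=-12, -6+-4=-10, -6+-2=-8, -6+3=-3, -6+12=6
a = -4: -4+-4=-8, -4+-2=-6, -4+3=-1, -4+12=8
a = -2: -2+-2=-4, -2+3=1, -2+12=10
a = 3: 3+3=6, 3+12=15
a = 12: 12+12=24
Distinct sums: {-12, -10, -8, -6, -4, -3, -1, 1, 6, 8, 10, 15, 24}
|A + A| = 13

|A + A| = 13


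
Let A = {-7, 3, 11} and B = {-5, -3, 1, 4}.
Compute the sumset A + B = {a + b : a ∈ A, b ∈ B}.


A + B = {a + b : a ∈ A, b ∈ B}.
Enumerate all |A|·|B| = 3·4 = 12 pairs (a, b) and collect distinct sums.
a = -7: -7+-5=-12, -7+-3=-10, -7+1=-6, -7+4=-3
a = 3: 3+-5=-2, 3+-3=0, 3+1=4, 3+4=7
a = 11: 11+-5=6, 11+-3=8, 11+1=12, 11+4=15
Collecting distinct sums: A + B = {-12, -10, -6, -3, -2, 0, 4, 6, 7, 8, 12, 15}
|A + B| = 12

A + B = {-12, -10, -6, -3, -2, 0, 4, 6, 7, 8, 12, 15}


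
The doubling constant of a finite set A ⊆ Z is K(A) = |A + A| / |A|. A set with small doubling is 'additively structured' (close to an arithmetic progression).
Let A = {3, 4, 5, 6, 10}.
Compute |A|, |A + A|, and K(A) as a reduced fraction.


|A| = 5.
Compute A + A by enumerating all 25 pairs.
A + A = {6, 7, 8, 9, 10, 11, 12, 13, 14, 15, 16, 20}, so |A + A| = 12.
K = |A + A| / |A| = 12/5 (already in lowest terms) ≈ 2.4000.
Reference: AP of size 5 gives K = 9/5 ≈ 1.8000; a fully generic set of size 5 gives K ≈ 3.0000.

|A| = 5, |A + A| = 12, K = 12/5.


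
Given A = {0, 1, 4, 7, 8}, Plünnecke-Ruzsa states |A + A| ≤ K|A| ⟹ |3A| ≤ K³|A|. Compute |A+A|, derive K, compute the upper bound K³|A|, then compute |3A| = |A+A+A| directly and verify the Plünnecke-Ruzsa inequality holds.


|A| = 5.
Step 1: Compute A + A by enumerating all 25 pairs.
A + A = {0, 1, 2, 4, 5, 7, 8, 9, 11, 12, 14, 15, 16}, so |A + A| = 13.
Step 2: Doubling constant K = |A + A|/|A| = 13/5 = 13/5 ≈ 2.6000.
Step 3: Plünnecke-Ruzsa gives |3A| ≤ K³·|A| = (2.6000)³ · 5 ≈ 87.8800.
Step 4: Compute 3A = A + A + A directly by enumerating all triples (a,b,c) ∈ A³; |3A| = 25.
Step 5: Check 25 ≤ 87.8800? Yes ✓.

K = 13/5, Plünnecke-Ruzsa bound K³|A| ≈ 87.8800, |3A| = 25, inequality holds.


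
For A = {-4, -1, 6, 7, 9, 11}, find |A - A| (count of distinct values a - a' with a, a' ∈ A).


A - A = {a - a' : a, a' ∈ A}; |A| = 6.
Bounds: 2|A|-1 ≤ |A - A| ≤ |A|² - |A| + 1, i.e. 11 ≤ |A - A| ≤ 31.
Note: 0 ∈ A - A always (from a - a). The set is symmetric: if d ∈ A - A then -d ∈ A - A.
Enumerate nonzero differences d = a - a' with a > a' (then include -d):
Positive differences: {1, 2, 3, 4, 5, 7, 8, 10, 11, 12, 13, 15}
Full difference set: {0} ∪ (positive diffs) ∪ (negative diffs).
|A - A| = 1 + 2·12 = 25 (matches direct enumeration: 25).

|A - A| = 25


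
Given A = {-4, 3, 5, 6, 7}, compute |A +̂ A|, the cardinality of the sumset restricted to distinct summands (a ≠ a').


Restricted sumset: A +̂ A = {a + a' : a ∈ A, a' ∈ A, a ≠ a'}.
Equivalently, take A + A and drop any sum 2a that is achievable ONLY as a + a for a ∈ A (i.e. sums representable only with equal summands).
Enumerate pairs (a, a') with a < a' (symmetric, so each unordered pair gives one sum; this covers all a ≠ a'):
  -4 + 3 = -1
  -4 + 5 = 1
  -4 + 6 = 2
  -4 + 7 = 3
  3 + 5 = 8
  3 + 6 = 9
  3 + 7 = 10
  5 + 6 = 11
  5 + 7 = 12
  6 + 7 = 13
Collected distinct sums: {-1, 1, 2, 3, 8, 9, 10, 11, 12, 13}
|A +̂ A| = 10
(Reference bound: |A +̂ A| ≥ 2|A| - 3 for |A| ≥ 2, with |A| = 5 giving ≥ 7.)

|A +̂ A| = 10


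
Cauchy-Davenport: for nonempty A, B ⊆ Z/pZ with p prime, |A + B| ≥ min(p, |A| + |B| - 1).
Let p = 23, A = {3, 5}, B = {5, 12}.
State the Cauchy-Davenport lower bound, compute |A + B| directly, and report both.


Cauchy-Davenport: |A + B| ≥ min(p, |A| + |B| - 1) for A, B nonempty in Z/pZ.
|A| = 2, |B| = 2, p = 23.
CD lower bound = min(23, 2 + 2 - 1) = min(23, 3) = 3.
Compute A + B mod 23 directly:
a = 3: 3+5=8, 3+12=15
a = 5: 5+5=10, 5+12=17
A + B = {8, 10, 15, 17}, so |A + B| = 4.
Verify: 4 ≥ 3? Yes ✓.

CD lower bound = 3, actual |A + B| = 4.


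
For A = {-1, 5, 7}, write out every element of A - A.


A - A = {a - a' : a, a' ∈ A}.
Compute a - a' for each ordered pair (a, a'):
a = -1: -1--1=0, -1-5=-6, -1-7=-8
a = 5: 5--1=6, 5-5=0, 5-7=-2
a = 7: 7--1=8, 7-5=2, 7-7=0
Collecting distinct values (and noting 0 appears from a-a):
A - A = {-8, -6, -2, 0, 2, 6, 8}
|A - A| = 7

A - A = {-8, -6, -2, 0, 2, 6, 8}


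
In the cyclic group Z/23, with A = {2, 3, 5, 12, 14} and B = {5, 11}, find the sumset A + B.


Work in Z/23Z: reduce every sum a + b modulo 23.
Enumerate all 10 pairs:
a = 2: 2+5=7, 2+11=13
a = 3: 3+5=8, 3+11=14
a = 5: 5+5=10, 5+11=16
a = 12: 12+5=17, 12+11=0
a = 14: 14+5=19, 14+11=2
Distinct residues collected: {0, 2, 7, 8, 10, 13, 14, 16, 17, 19}
|A + B| = 10 (out of 23 total residues).

A + B = {0, 2, 7, 8, 10, 13, 14, 16, 17, 19}


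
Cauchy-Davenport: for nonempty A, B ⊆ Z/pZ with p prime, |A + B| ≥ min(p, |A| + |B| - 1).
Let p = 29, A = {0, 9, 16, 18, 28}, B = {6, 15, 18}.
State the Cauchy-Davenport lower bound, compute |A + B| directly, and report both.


Cauchy-Davenport: |A + B| ≥ min(p, |A| + |B| - 1) for A, B nonempty in Z/pZ.
|A| = 5, |B| = 3, p = 29.
CD lower bound = min(29, 5 + 3 - 1) = min(29, 7) = 7.
Compute A + B mod 29 directly:
a = 0: 0+6=6, 0+15=15, 0+18=18
a = 9: 9+6=15, 9+15=24, 9+18=27
a = 16: 16+6=22, 16+15=2, 16+18=5
a = 18: 18+6=24, 18+15=4, 18+18=7
a = 28: 28+6=5, 28+15=14, 28+18=17
A + B = {2, 4, 5, 6, 7, 14, 15, 17, 18, 22, 24, 27}, so |A + B| = 12.
Verify: 12 ≥ 7? Yes ✓.

CD lower bound = 7, actual |A + B| = 12.


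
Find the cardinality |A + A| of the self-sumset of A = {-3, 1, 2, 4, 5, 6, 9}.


A + A = {a + a' : a, a' ∈ A}; |A| = 7.
General bounds: 2|A| - 1 ≤ |A + A| ≤ |A|(|A|+1)/2, i.e. 13 ≤ |A + A| ≤ 28.
Lower bound 2|A|-1 is attained iff A is an arithmetic progression.
Enumerate sums a + a' for a ≤ a' (symmetric, so this suffices):
a = -3: -3+-3=-6, -3+1=-2, -3+2=-1, -3+4=1, -3+5=2, -3+6=3, -3+9=6
a = 1: 1+1=2, 1+2=3, 1+4=5, 1+5=6, 1+6=7, 1+9=10
a = 2: 2+2=4, 2+4=6, 2+5=7, 2+6=8, 2+9=11
a = 4: 4+4=8, 4+5=9, 4+6=10, 4+9=13
a = 5: 5+5=10, 5+6=11, 5+9=14
a = 6: 6+6=12, 6+9=15
a = 9: 9+9=18
Distinct sums: {-6, -2, -1, 1, 2, 3, 4, 5, 6, 7, 8, 9, 10, 11, 12, 13, 14, 15, 18}
|A + A| = 19

|A + A| = 19


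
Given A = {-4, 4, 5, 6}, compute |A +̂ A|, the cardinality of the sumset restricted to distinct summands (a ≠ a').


Restricted sumset: A +̂ A = {a + a' : a ∈ A, a' ∈ A, a ≠ a'}.
Equivalently, take A + A and drop any sum 2a that is achievable ONLY as a + a for a ∈ A (i.e. sums representable only with equal summands).
Enumerate pairs (a, a') with a < a' (symmetric, so each unordered pair gives one sum; this covers all a ≠ a'):
  -4 + 4 = 0
  -4 + 5 = 1
  -4 + 6 = 2
  4 + 5 = 9
  4 + 6 = 10
  5 + 6 = 11
Collected distinct sums: {0, 1, 2, 9, 10, 11}
|A +̂ A| = 6
(Reference bound: |A +̂ A| ≥ 2|A| - 3 for |A| ≥ 2, with |A| = 4 giving ≥ 5.)

|A +̂ A| = 6


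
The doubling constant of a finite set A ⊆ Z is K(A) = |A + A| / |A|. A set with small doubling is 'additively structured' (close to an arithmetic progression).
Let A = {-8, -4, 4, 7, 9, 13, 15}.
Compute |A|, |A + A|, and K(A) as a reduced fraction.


|A| = 7.
Compute A + A by enumerating all 49 pairs.
A + A = {-16, -12, -8, -4, -1, 0, 1, 3, 5, 7, 8, 9, 11, 13, 14, 16, 17, 18, 19, 20, 22, 24, 26, 28, 30}, so |A + A| = 25.
K = |A + A| / |A| = 25/7 (already in lowest terms) ≈ 3.5714.
Reference: AP of size 7 gives K = 13/7 ≈ 1.8571; a fully generic set of size 7 gives K ≈ 4.0000.

|A| = 7, |A + A| = 25, K = 25/7.


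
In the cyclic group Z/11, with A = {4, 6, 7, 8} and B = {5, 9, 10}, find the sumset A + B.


Work in Z/11Z: reduce every sum a + b modulo 11.
Enumerate all 12 pairs:
a = 4: 4+5=9, 4+9=2, 4+10=3
a = 6: 6+5=0, 6+9=4, 6+10=5
a = 7: 7+5=1, 7+9=5, 7+10=6
a = 8: 8+5=2, 8+9=6, 8+10=7
Distinct residues collected: {0, 1, 2, 3, 4, 5, 6, 7, 9}
|A + B| = 9 (out of 11 total residues).

A + B = {0, 1, 2, 3, 4, 5, 6, 7, 9}


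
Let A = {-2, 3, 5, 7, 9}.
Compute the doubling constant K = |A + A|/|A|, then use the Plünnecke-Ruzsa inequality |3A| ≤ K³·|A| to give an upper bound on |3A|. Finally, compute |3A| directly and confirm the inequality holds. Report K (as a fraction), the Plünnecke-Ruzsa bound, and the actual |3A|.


|A| = 5.
Step 1: Compute A + A by enumerating all 25 pairs.
A + A = {-4, 1, 3, 5, 6, 7, 8, 10, 12, 14, 16, 18}, so |A + A| = 12.
Step 2: Doubling constant K = |A + A|/|A| = 12/5 = 12/5 ≈ 2.4000.
Step 3: Plünnecke-Ruzsa gives |3A| ≤ K³·|A| = (2.4000)³ · 5 ≈ 69.1200.
Step 4: Compute 3A = A + A + A directly by enumerating all triples (a,b,c) ∈ A³; |3A| = 22.
Step 5: Check 22 ≤ 69.1200? Yes ✓.

K = 12/5, Plünnecke-Ruzsa bound K³|A| ≈ 69.1200, |3A| = 22, inequality holds.


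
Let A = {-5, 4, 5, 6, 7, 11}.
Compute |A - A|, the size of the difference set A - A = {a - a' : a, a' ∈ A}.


A - A = {a - a' : a, a' ∈ A}; |A| = 6.
Bounds: 2|A|-1 ≤ |A - A| ≤ |A|² - |A| + 1, i.e. 11 ≤ |A - A| ≤ 31.
Note: 0 ∈ A - A always (from a - a). The set is symmetric: if d ∈ A - A then -d ∈ A - A.
Enumerate nonzero differences d = a - a' with a > a' (then include -d):
Positive differences: {1, 2, 3, 4, 5, 6, 7, 9, 10, 11, 12, 16}
Full difference set: {0} ∪ (positive diffs) ∪ (negative diffs).
|A - A| = 1 + 2·12 = 25 (matches direct enumeration: 25).

|A - A| = 25


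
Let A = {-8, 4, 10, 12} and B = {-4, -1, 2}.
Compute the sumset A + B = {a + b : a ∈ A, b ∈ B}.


A + B = {a + b : a ∈ A, b ∈ B}.
Enumerate all |A|·|B| = 4·3 = 12 pairs (a, b) and collect distinct sums.
a = -8: -8+-4=-12, -8+-1=-9, -8+2=-6
a = 4: 4+-4=0, 4+-1=3, 4+2=6
a = 10: 10+-4=6, 10+-1=9, 10+2=12
a = 12: 12+-4=8, 12+-1=11, 12+2=14
Collecting distinct sums: A + B = {-12, -9, -6, 0, 3, 6, 8, 9, 11, 12, 14}
|A + B| = 11

A + B = {-12, -9, -6, 0, 3, 6, 8, 9, 11, 12, 14}


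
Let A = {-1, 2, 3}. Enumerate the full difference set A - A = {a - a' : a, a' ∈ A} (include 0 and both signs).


A - A = {a - a' : a, a' ∈ A}.
Compute a - a' for each ordered pair (a, a'):
a = -1: -1--1=0, -1-2=-3, -1-3=-4
a = 2: 2--1=3, 2-2=0, 2-3=-1
a = 3: 3--1=4, 3-2=1, 3-3=0
Collecting distinct values (and noting 0 appears from a-a):
A - A = {-4, -3, -1, 0, 1, 3, 4}
|A - A| = 7

A - A = {-4, -3, -1, 0, 1, 3, 4}


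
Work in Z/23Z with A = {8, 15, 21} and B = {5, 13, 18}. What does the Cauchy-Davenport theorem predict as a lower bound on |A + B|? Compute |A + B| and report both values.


Cauchy-Davenport: |A + B| ≥ min(p, |A| + |B| - 1) for A, B nonempty in Z/pZ.
|A| = 3, |B| = 3, p = 23.
CD lower bound = min(23, 3 + 3 - 1) = min(23, 5) = 5.
Compute A + B mod 23 directly:
a = 8: 8+5=13, 8+13=21, 8+18=3
a = 15: 15+5=20, 15+13=5, 15+18=10
a = 21: 21+5=3, 21+13=11, 21+18=16
A + B = {3, 5, 10, 11, 13, 16, 20, 21}, so |A + B| = 8.
Verify: 8 ≥ 5? Yes ✓.

CD lower bound = 5, actual |A + B| = 8.


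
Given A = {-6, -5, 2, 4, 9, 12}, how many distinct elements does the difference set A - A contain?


A - A = {a - a' : a, a' ∈ A}; |A| = 6.
Bounds: 2|A|-1 ≤ |A - A| ≤ |A|² - |A| + 1, i.e. 11 ≤ |A - A| ≤ 31.
Note: 0 ∈ A - A always (from a - a). The set is symmetric: if d ∈ A - A then -d ∈ A - A.
Enumerate nonzero differences d = a - a' with a > a' (then include -d):
Positive differences: {1, 2, 3, 5, 7, 8, 9, 10, 14, 15, 17, 18}
Full difference set: {0} ∪ (positive diffs) ∪ (negative diffs).
|A - A| = 1 + 2·12 = 25 (matches direct enumeration: 25).

|A - A| = 25


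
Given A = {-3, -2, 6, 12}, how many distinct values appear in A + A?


A + A = {a + a' : a, a' ∈ A}; |A| = 4.
General bounds: 2|A| - 1 ≤ |A + A| ≤ |A|(|A|+1)/2, i.e. 7 ≤ |A + A| ≤ 10.
Lower bound 2|A|-1 is attained iff A is an arithmetic progression.
Enumerate sums a + a' for a ≤ a' (symmetric, so this suffices):
a = -3: -3+-3=-6, -3+-2=-5, -3+6=3, -3+12=9
a = -2: -2+-2=-4, -2+6=4, -2+12=10
a = 6: 6+6=12, 6+12=18
a = 12: 12+12=24
Distinct sums: {-6, -5, -4, 3, 4, 9, 10, 12, 18, 24}
|A + A| = 10

|A + A| = 10


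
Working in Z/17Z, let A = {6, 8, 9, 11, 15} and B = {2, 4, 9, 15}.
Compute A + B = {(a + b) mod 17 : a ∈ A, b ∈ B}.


Work in Z/17Z: reduce every sum a + b modulo 17.
Enumerate all 20 pairs:
a = 6: 6+2=8, 6+4=10, 6+9=15, 6+15=4
a = 8: 8+2=10, 8+4=12, 8+9=0, 8+15=6
a = 9: 9+2=11, 9+4=13, 9+9=1, 9+15=7
a = 11: 11+2=13, 11+4=15, 11+9=3, 11+15=9
a = 15: 15+2=0, 15+4=2, 15+9=7, 15+15=13
Distinct residues collected: {0, 1, 2, 3, 4, 6, 7, 8, 9, 10, 11, 12, 13, 15}
|A + B| = 14 (out of 17 total residues).

A + B = {0, 1, 2, 3, 4, 6, 7, 8, 9, 10, 11, 12, 13, 15}


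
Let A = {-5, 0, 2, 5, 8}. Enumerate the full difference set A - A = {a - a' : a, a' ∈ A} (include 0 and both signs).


A - A = {a - a' : a, a' ∈ A}.
Compute a - a' for each ordered pair (a, a'):
a = -5: -5--5=0, -5-0=-5, -5-2=-7, -5-5=-10, -5-8=-13
a = 0: 0--5=5, 0-0=0, 0-2=-2, 0-5=-5, 0-8=-8
a = 2: 2--5=7, 2-0=2, 2-2=0, 2-5=-3, 2-8=-6
a = 5: 5--5=10, 5-0=5, 5-2=3, 5-5=0, 5-8=-3
a = 8: 8--5=13, 8-0=8, 8-2=6, 8-5=3, 8-8=0
Collecting distinct values (and noting 0 appears from a-a):
A - A = {-13, -10, -8, -7, -6, -5, -3, -2, 0, 2, 3, 5, 6, 7, 8, 10, 13}
|A - A| = 17

A - A = {-13, -10, -8, -7, -6, -5, -3, -2, 0, 2, 3, 5, 6, 7, 8, 10, 13}


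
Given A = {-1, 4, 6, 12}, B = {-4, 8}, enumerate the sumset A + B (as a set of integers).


A + B = {a + b : a ∈ A, b ∈ B}.
Enumerate all |A|·|B| = 4·2 = 8 pairs (a, b) and collect distinct sums.
a = -1: -1+-4=-5, -1+8=7
a = 4: 4+-4=0, 4+8=12
a = 6: 6+-4=2, 6+8=14
a = 12: 12+-4=8, 12+8=20
Collecting distinct sums: A + B = {-5, 0, 2, 7, 8, 12, 14, 20}
|A + B| = 8

A + B = {-5, 0, 2, 7, 8, 12, 14, 20}


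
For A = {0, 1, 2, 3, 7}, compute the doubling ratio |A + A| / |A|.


|A| = 5.
Compute A + A by enumerating all 25 pairs.
A + A = {0, 1, 2, 3, 4, 5, 6, 7, 8, 9, 10, 14}, so |A + A| = 12.
K = |A + A| / |A| = 12/5 (already in lowest terms) ≈ 2.4000.
Reference: AP of size 5 gives K = 9/5 ≈ 1.8000; a fully generic set of size 5 gives K ≈ 3.0000.

|A| = 5, |A + A| = 12, K = 12/5.


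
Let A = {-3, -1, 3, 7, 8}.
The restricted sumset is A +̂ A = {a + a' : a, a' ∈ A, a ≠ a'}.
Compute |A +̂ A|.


Restricted sumset: A +̂ A = {a + a' : a ∈ A, a' ∈ A, a ≠ a'}.
Equivalently, take A + A and drop any sum 2a that is achievable ONLY as a + a for a ∈ A (i.e. sums representable only with equal summands).
Enumerate pairs (a, a') with a < a' (symmetric, so each unordered pair gives one sum; this covers all a ≠ a'):
  -3 + -1 = -4
  -3 + 3 = 0
  -3 + 7 = 4
  -3 + 8 = 5
  -1 + 3 = 2
  -1 + 7 = 6
  -1 + 8 = 7
  3 + 7 = 10
  3 + 8 = 11
  7 + 8 = 15
Collected distinct sums: {-4, 0, 2, 4, 5, 6, 7, 10, 11, 15}
|A +̂ A| = 10
(Reference bound: |A +̂ A| ≥ 2|A| - 3 for |A| ≥ 2, with |A| = 5 giving ≥ 7.)

|A +̂ A| = 10


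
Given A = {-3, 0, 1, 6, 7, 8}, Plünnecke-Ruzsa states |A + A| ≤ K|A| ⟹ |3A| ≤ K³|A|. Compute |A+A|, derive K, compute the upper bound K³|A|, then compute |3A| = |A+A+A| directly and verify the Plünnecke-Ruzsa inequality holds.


|A| = 6.
Step 1: Compute A + A by enumerating all 36 pairs.
A + A = {-6, -3, -2, 0, 1, 2, 3, 4, 5, 6, 7, 8, 9, 12, 13, 14, 15, 16}, so |A + A| = 18.
Step 2: Doubling constant K = |A + A|/|A| = 18/6 = 18/6 ≈ 3.0000.
Step 3: Plünnecke-Ruzsa gives |3A| ≤ K³·|A| = (3.0000)³ · 6 ≈ 162.0000.
Step 4: Compute 3A = A + A + A directly by enumerating all triples (a,b,c) ∈ A³; |3A| = 31.
Step 5: Check 31 ≤ 162.0000? Yes ✓.

K = 18/6, Plünnecke-Ruzsa bound K³|A| ≈ 162.0000, |3A| = 31, inequality holds.


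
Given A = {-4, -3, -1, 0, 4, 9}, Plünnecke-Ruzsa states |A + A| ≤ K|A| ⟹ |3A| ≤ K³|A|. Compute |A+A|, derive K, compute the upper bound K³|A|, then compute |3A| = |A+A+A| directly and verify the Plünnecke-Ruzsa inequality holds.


|A| = 6.
Step 1: Compute A + A by enumerating all 36 pairs.
A + A = {-8, -7, -6, -5, -4, -3, -2, -1, 0, 1, 3, 4, 5, 6, 8, 9, 13, 18}, so |A + A| = 18.
Step 2: Doubling constant K = |A + A|/|A| = 18/6 = 18/6 ≈ 3.0000.
Step 3: Plünnecke-Ruzsa gives |3A| ≤ K³·|A| = (3.0000)³ · 6 ≈ 162.0000.
Step 4: Compute 3A = A + A + A directly by enumerating all triples (a,b,c) ∈ A³; |3A| = 31.
Step 5: Check 31 ≤ 162.0000? Yes ✓.

K = 18/6, Plünnecke-Ruzsa bound K³|A| ≈ 162.0000, |3A| = 31, inequality holds.


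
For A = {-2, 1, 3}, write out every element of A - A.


A - A = {a - a' : a, a' ∈ A}.
Compute a - a' for each ordered pair (a, a'):
a = -2: -2--2=0, -2-1=-3, -2-3=-5
a = 1: 1--2=3, 1-1=0, 1-3=-2
a = 3: 3--2=5, 3-1=2, 3-3=0
Collecting distinct values (and noting 0 appears from a-a):
A - A = {-5, -3, -2, 0, 2, 3, 5}
|A - A| = 7

A - A = {-5, -3, -2, 0, 2, 3, 5}


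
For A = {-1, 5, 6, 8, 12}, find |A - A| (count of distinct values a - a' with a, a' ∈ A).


A - A = {a - a' : a, a' ∈ A}; |A| = 5.
Bounds: 2|A|-1 ≤ |A - A| ≤ |A|² - |A| + 1, i.e. 9 ≤ |A - A| ≤ 21.
Note: 0 ∈ A - A always (from a - a). The set is symmetric: if d ∈ A - A then -d ∈ A - A.
Enumerate nonzero differences d = a - a' with a > a' (then include -d):
Positive differences: {1, 2, 3, 4, 6, 7, 9, 13}
Full difference set: {0} ∪ (positive diffs) ∪ (negative diffs).
|A - A| = 1 + 2·8 = 17 (matches direct enumeration: 17).

|A - A| = 17


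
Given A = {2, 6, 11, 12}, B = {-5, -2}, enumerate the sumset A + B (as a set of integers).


A + B = {a + b : a ∈ A, b ∈ B}.
Enumerate all |A|·|B| = 4·2 = 8 pairs (a, b) and collect distinct sums.
a = 2: 2+-5=-3, 2+-2=0
a = 6: 6+-5=1, 6+-2=4
a = 11: 11+-5=6, 11+-2=9
a = 12: 12+-5=7, 12+-2=10
Collecting distinct sums: A + B = {-3, 0, 1, 4, 6, 7, 9, 10}
|A + B| = 8

A + B = {-3, 0, 1, 4, 6, 7, 9, 10}


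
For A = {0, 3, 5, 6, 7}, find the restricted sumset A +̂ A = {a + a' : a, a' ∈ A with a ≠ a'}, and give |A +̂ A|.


Restricted sumset: A +̂ A = {a + a' : a ∈ A, a' ∈ A, a ≠ a'}.
Equivalently, take A + A and drop any sum 2a that is achievable ONLY as a + a for a ∈ A (i.e. sums representable only with equal summands).
Enumerate pairs (a, a') with a < a' (symmetric, so each unordered pair gives one sum; this covers all a ≠ a'):
  0 + 3 = 3
  0 + 5 = 5
  0 + 6 = 6
  0 + 7 = 7
  3 + 5 = 8
  3 + 6 = 9
  3 + 7 = 10
  5 + 6 = 11
  5 + 7 = 12
  6 + 7 = 13
Collected distinct sums: {3, 5, 6, 7, 8, 9, 10, 11, 12, 13}
|A +̂ A| = 10
(Reference bound: |A +̂ A| ≥ 2|A| - 3 for |A| ≥ 2, with |A| = 5 giving ≥ 7.)

|A +̂ A| = 10


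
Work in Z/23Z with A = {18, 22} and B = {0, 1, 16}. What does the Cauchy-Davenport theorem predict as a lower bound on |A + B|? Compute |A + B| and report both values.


Cauchy-Davenport: |A + B| ≥ min(p, |A| + |B| - 1) for A, B nonempty in Z/pZ.
|A| = 2, |B| = 3, p = 23.
CD lower bound = min(23, 2 + 3 - 1) = min(23, 4) = 4.
Compute A + B mod 23 directly:
a = 18: 18+0=18, 18+1=19, 18+16=11
a = 22: 22+0=22, 22+1=0, 22+16=15
A + B = {0, 11, 15, 18, 19, 22}, so |A + B| = 6.
Verify: 6 ≥ 4? Yes ✓.

CD lower bound = 4, actual |A + B| = 6.


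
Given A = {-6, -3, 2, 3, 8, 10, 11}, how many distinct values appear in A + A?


A + A = {a + a' : a, a' ∈ A}; |A| = 7.
General bounds: 2|A| - 1 ≤ |A + A| ≤ |A|(|A|+1)/2, i.e. 13 ≤ |A + A| ≤ 28.
Lower bound 2|A|-1 is attained iff A is an arithmetic progression.
Enumerate sums a + a' for a ≤ a' (symmetric, so this suffices):
a = -6: -6+-6=-12, -6+-3=-9, -6+2=-4, -6+3=-3, -6+8=2, -6+10=4, -6+11=5
a = -3: -3+-3=-6, -3+2=-1, -3+3=0, -3+8=5, -3+10=7, -3+11=8
a = 2: 2+2=4, 2+3=5, 2+8=10, 2+10=12, 2+11=13
a = 3: 3+3=6, 3+8=11, 3+10=13, 3+11=14
a = 8: 8+8=16, 8+10=18, 8+11=19
a = 10: 10+10=20, 10+11=21
a = 11: 11+11=22
Distinct sums: {-12, -9, -6, -4, -3, -1, 0, 2, 4, 5, 6, 7, 8, 10, 11, 12, 13, 14, 16, 18, 19, 20, 21, 22}
|A + A| = 24

|A + A| = 24


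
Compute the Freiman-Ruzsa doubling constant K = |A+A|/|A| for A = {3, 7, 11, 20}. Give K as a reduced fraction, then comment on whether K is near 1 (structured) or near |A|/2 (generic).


|A| = 4.
Compute A + A by enumerating all 16 pairs.
A + A = {6, 10, 14, 18, 22, 23, 27, 31, 40}, so |A + A| = 9.
K = |A + A| / |A| = 9/4 (already in lowest terms) ≈ 2.2500.
Reference: AP of size 4 gives K = 7/4 ≈ 1.7500; a fully generic set of size 4 gives K ≈ 2.5000.

|A| = 4, |A + A| = 9, K = 9/4.


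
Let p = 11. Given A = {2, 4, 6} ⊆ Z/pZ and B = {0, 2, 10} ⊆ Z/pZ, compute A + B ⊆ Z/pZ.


Work in Z/11Z: reduce every sum a + b modulo 11.
Enumerate all 9 pairs:
a = 2: 2+0=2, 2+2=4, 2+10=1
a = 4: 4+0=4, 4+2=6, 4+10=3
a = 6: 6+0=6, 6+2=8, 6+10=5
Distinct residues collected: {1, 2, 3, 4, 5, 6, 8}
|A + B| = 7 (out of 11 total residues).

A + B = {1, 2, 3, 4, 5, 6, 8}


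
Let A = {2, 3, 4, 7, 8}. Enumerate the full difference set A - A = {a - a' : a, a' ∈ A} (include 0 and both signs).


A - A = {a - a' : a, a' ∈ A}.
Compute a - a' for each ordered pair (a, a'):
a = 2: 2-2=0, 2-3=-1, 2-4=-2, 2-7=-5, 2-8=-6
a = 3: 3-2=1, 3-3=0, 3-4=-1, 3-7=-4, 3-8=-5
a = 4: 4-2=2, 4-3=1, 4-4=0, 4-7=-3, 4-8=-4
a = 7: 7-2=5, 7-3=4, 7-4=3, 7-7=0, 7-8=-1
a = 8: 8-2=6, 8-3=5, 8-4=4, 8-7=1, 8-8=0
Collecting distinct values (and noting 0 appears from a-a):
A - A = {-6, -5, -4, -3, -2, -1, 0, 1, 2, 3, 4, 5, 6}
|A - A| = 13

A - A = {-6, -5, -4, -3, -2, -1, 0, 1, 2, 3, 4, 5, 6}


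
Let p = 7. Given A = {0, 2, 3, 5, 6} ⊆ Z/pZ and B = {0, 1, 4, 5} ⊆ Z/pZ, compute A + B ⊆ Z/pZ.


Work in Z/7Z: reduce every sum a + b modulo 7.
Enumerate all 20 pairs:
a = 0: 0+0=0, 0+1=1, 0+4=4, 0+5=5
a = 2: 2+0=2, 2+1=3, 2+4=6, 2+5=0
a = 3: 3+0=3, 3+1=4, 3+4=0, 3+5=1
a = 5: 5+0=5, 5+1=6, 5+4=2, 5+5=3
a = 6: 6+0=6, 6+1=0, 6+4=3, 6+5=4
Distinct residues collected: {0, 1, 2, 3, 4, 5, 6}
|A + B| = 7 (out of 7 total residues).

A + B = {0, 1, 2, 3, 4, 5, 6}


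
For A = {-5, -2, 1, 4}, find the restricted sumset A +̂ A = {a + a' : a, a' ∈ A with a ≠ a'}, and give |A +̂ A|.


Restricted sumset: A +̂ A = {a + a' : a ∈ A, a' ∈ A, a ≠ a'}.
Equivalently, take A + A and drop any sum 2a that is achievable ONLY as a + a for a ∈ A (i.e. sums representable only with equal summands).
Enumerate pairs (a, a') with a < a' (symmetric, so each unordered pair gives one sum; this covers all a ≠ a'):
  -5 + -2 = -7
  -5 + 1 = -4
  -5 + 4 = -1
  -2 + 1 = -1
  -2 + 4 = 2
  1 + 4 = 5
Collected distinct sums: {-7, -4, -1, 2, 5}
|A +̂ A| = 5
(Reference bound: |A +̂ A| ≥ 2|A| - 3 for |A| ≥ 2, with |A| = 4 giving ≥ 5.)

|A +̂ A| = 5


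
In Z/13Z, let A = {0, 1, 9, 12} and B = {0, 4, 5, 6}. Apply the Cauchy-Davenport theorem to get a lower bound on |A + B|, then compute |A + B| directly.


Cauchy-Davenport: |A + B| ≥ min(p, |A| + |B| - 1) for A, B nonempty in Z/pZ.
|A| = 4, |B| = 4, p = 13.
CD lower bound = min(13, 4 + 4 - 1) = min(13, 7) = 7.
Compute A + B mod 13 directly:
a = 0: 0+0=0, 0+4=4, 0+5=5, 0+6=6
a = 1: 1+0=1, 1+4=5, 1+5=6, 1+6=7
a = 9: 9+0=9, 9+4=0, 9+5=1, 9+6=2
a = 12: 12+0=12, 12+4=3, 12+5=4, 12+6=5
A + B = {0, 1, 2, 3, 4, 5, 6, 7, 9, 12}, so |A + B| = 10.
Verify: 10 ≥ 7? Yes ✓.

CD lower bound = 7, actual |A + B| = 10.


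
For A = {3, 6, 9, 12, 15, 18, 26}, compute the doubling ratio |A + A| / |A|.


|A| = 7.
Compute A + A by enumerating all 49 pairs.
A + A = {6, 9, 12, 15, 18, 21, 24, 27, 29, 30, 32, 33, 35, 36, 38, 41, 44, 52}, so |A + A| = 18.
K = |A + A| / |A| = 18/7 (already in lowest terms) ≈ 2.5714.
Reference: AP of size 7 gives K = 13/7 ≈ 1.8571; a fully generic set of size 7 gives K ≈ 4.0000.

|A| = 7, |A + A| = 18, K = 18/7.


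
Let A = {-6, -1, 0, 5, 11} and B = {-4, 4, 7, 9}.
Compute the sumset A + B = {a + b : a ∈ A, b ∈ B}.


A + B = {a + b : a ∈ A, b ∈ B}.
Enumerate all |A|·|B| = 5·4 = 20 pairs (a, b) and collect distinct sums.
a = -6: -6+-4=-10, -6+4=-2, -6+7=1, -6+9=3
a = -1: -1+-4=-5, -1+4=3, -1+7=6, -1+9=8
a = 0: 0+-4=-4, 0+4=4, 0+7=7, 0+9=9
a = 5: 5+-4=1, 5+4=9, 5+7=12, 5+9=14
a = 11: 11+-4=7, 11+4=15, 11+7=18, 11+9=20
Collecting distinct sums: A + B = {-10, -5, -4, -2, 1, 3, 4, 6, 7, 8, 9, 12, 14, 15, 18, 20}
|A + B| = 16

A + B = {-10, -5, -4, -2, 1, 3, 4, 6, 7, 8, 9, 12, 14, 15, 18, 20}


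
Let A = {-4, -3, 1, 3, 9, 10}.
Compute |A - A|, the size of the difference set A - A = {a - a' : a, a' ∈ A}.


A - A = {a - a' : a, a' ∈ A}; |A| = 6.
Bounds: 2|A|-1 ≤ |A - A| ≤ |A|² - |A| + 1, i.e. 11 ≤ |A - A| ≤ 31.
Note: 0 ∈ A - A always (from a - a). The set is symmetric: if d ∈ A - A then -d ∈ A - A.
Enumerate nonzero differences d = a - a' with a > a' (then include -d):
Positive differences: {1, 2, 4, 5, 6, 7, 8, 9, 12, 13, 14}
Full difference set: {0} ∪ (positive diffs) ∪ (negative diffs).
|A - A| = 1 + 2·11 = 23 (matches direct enumeration: 23).

|A - A| = 23


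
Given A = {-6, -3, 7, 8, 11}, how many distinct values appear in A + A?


A + A = {a + a' : a, a' ∈ A}; |A| = 5.
General bounds: 2|A| - 1 ≤ |A + A| ≤ |A|(|A|+1)/2, i.e. 9 ≤ |A + A| ≤ 15.
Lower bound 2|A|-1 is attained iff A is an arithmetic progression.
Enumerate sums a + a' for a ≤ a' (symmetric, so this suffices):
a = -6: -6+-6=-12, -6+-3=-9, -6+7=1, -6+8=2, -6+11=5
a = -3: -3+-3=-6, -3+7=4, -3+8=5, -3+11=8
a = 7: 7+7=14, 7+8=15, 7+11=18
a = 8: 8+8=16, 8+11=19
a = 11: 11+11=22
Distinct sums: {-12, -9, -6, 1, 2, 4, 5, 8, 14, 15, 16, 18, 19, 22}
|A + A| = 14

|A + A| = 14


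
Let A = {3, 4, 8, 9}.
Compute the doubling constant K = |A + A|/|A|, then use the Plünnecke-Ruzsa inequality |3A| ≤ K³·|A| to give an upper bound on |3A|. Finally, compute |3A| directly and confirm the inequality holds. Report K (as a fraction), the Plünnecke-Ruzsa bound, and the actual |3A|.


|A| = 4.
Step 1: Compute A + A by enumerating all 16 pairs.
A + A = {6, 7, 8, 11, 12, 13, 16, 17, 18}, so |A + A| = 9.
Step 2: Doubling constant K = |A + A|/|A| = 9/4 = 9/4 ≈ 2.2500.
Step 3: Plünnecke-Ruzsa gives |3A| ≤ K³·|A| = (2.2500)³ · 4 ≈ 45.5625.
Step 4: Compute 3A = A + A + A directly by enumerating all triples (a,b,c) ∈ A³; |3A| = 16.
Step 5: Check 16 ≤ 45.5625? Yes ✓.

K = 9/4, Plünnecke-Ruzsa bound K³|A| ≈ 45.5625, |3A| = 16, inequality holds.


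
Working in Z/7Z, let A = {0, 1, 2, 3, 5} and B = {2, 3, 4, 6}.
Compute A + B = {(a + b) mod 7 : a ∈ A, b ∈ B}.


Work in Z/7Z: reduce every sum a + b modulo 7.
Enumerate all 20 pairs:
a = 0: 0+2=2, 0+3=3, 0+4=4, 0+6=6
a = 1: 1+2=3, 1+3=4, 1+4=5, 1+6=0
a = 2: 2+2=4, 2+3=5, 2+4=6, 2+6=1
a = 3: 3+2=5, 3+3=6, 3+4=0, 3+6=2
a = 5: 5+2=0, 5+3=1, 5+4=2, 5+6=4
Distinct residues collected: {0, 1, 2, 3, 4, 5, 6}
|A + B| = 7 (out of 7 total residues).

A + B = {0, 1, 2, 3, 4, 5, 6}
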